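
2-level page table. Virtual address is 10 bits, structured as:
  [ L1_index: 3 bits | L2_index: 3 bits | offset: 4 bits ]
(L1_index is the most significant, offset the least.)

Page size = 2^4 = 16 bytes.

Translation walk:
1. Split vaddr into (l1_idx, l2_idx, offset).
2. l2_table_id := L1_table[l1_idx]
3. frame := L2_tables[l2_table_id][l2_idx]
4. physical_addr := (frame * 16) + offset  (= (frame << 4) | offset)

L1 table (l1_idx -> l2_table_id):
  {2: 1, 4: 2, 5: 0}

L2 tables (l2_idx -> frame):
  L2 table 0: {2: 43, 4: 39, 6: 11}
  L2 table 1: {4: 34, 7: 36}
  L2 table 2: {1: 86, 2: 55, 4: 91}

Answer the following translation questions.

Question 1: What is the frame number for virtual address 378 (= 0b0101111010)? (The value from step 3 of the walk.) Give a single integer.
vaddr = 378: l1_idx=2, l2_idx=7
L1[2] = 1; L2[1][7] = 36

Answer: 36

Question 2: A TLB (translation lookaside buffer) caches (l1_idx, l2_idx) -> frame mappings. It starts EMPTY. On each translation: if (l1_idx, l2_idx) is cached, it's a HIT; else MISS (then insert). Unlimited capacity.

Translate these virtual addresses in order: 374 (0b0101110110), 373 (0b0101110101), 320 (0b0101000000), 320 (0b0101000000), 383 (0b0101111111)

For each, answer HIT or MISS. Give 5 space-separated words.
vaddr=374: (2,7) not in TLB -> MISS, insert
vaddr=373: (2,7) in TLB -> HIT
vaddr=320: (2,4) not in TLB -> MISS, insert
vaddr=320: (2,4) in TLB -> HIT
vaddr=383: (2,7) in TLB -> HIT

Answer: MISS HIT MISS HIT HIT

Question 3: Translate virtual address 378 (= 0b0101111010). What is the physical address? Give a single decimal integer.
Answer: 586

Derivation:
vaddr = 378 = 0b0101111010
Split: l1_idx=2, l2_idx=7, offset=10
L1[2] = 1
L2[1][7] = 36
paddr = 36 * 16 + 10 = 586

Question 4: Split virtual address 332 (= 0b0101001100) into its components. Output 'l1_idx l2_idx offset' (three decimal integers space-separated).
Answer: 2 4 12

Derivation:
vaddr = 332 = 0b0101001100
  top 3 bits -> l1_idx = 2
  next 3 bits -> l2_idx = 4
  bottom 4 bits -> offset = 12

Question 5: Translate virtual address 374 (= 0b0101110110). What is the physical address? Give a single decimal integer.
Answer: 582

Derivation:
vaddr = 374 = 0b0101110110
Split: l1_idx=2, l2_idx=7, offset=6
L1[2] = 1
L2[1][7] = 36
paddr = 36 * 16 + 6 = 582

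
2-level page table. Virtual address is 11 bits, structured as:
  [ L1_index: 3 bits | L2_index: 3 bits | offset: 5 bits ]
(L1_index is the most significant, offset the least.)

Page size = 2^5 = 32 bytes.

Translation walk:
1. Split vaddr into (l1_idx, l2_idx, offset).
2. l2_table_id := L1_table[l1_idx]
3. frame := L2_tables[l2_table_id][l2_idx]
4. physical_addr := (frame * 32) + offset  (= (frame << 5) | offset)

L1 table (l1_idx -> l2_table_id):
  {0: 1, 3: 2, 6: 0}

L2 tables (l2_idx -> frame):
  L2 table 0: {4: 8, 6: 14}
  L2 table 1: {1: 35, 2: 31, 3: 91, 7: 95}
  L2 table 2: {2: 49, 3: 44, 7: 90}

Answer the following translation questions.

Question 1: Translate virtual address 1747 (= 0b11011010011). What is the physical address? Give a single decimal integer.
vaddr = 1747 = 0b11011010011
Split: l1_idx=6, l2_idx=6, offset=19
L1[6] = 0
L2[0][6] = 14
paddr = 14 * 32 + 19 = 467

Answer: 467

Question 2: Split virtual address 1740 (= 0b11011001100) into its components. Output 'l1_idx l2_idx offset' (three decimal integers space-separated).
vaddr = 1740 = 0b11011001100
  top 3 bits -> l1_idx = 6
  next 3 bits -> l2_idx = 6
  bottom 5 bits -> offset = 12

Answer: 6 6 12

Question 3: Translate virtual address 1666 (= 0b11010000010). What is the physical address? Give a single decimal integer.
vaddr = 1666 = 0b11010000010
Split: l1_idx=6, l2_idx=4, offset=2
L1[6] = 0
L2[0][4] = 8
paddr = 8 * 32 + 2 = 258

Answer: 258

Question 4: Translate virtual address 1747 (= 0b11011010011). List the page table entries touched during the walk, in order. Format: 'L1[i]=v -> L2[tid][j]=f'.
Answer: L1[6]=0 -> L2[0][6]=14

Derivation:
vaddr = 1747 = 0b11011010011
Split: l1_idx=6, l2_idx=6, offset=19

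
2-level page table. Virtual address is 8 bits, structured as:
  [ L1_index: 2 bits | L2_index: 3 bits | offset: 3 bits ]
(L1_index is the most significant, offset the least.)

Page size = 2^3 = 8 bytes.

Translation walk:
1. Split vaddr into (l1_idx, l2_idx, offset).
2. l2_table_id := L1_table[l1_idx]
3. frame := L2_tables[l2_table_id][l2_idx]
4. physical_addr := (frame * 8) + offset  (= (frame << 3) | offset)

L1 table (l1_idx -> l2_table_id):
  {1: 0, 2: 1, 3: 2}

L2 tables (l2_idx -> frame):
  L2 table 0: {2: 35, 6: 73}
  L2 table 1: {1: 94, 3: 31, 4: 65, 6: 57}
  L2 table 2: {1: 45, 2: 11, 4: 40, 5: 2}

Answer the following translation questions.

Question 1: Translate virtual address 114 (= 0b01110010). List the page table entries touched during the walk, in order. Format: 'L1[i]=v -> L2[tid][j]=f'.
Answer: L1[1]=0 -> L2[0][6]=73

Derivation:
vaddr = 114 = 0b01110010
Split: l1_idx=1, l2_idx=6, offset=2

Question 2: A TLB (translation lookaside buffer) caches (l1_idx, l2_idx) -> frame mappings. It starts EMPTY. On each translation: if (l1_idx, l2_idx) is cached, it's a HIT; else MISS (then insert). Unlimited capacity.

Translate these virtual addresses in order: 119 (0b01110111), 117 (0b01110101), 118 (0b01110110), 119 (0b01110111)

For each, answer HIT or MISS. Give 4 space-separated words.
vaddr=119: (1,6) not in TLB -> MISS, insert
vaddr=117: (1,6) in TLB -> HIT
vaddr=118: (1,6) in TLB -> HIT
vaddr=119: (1,6) in TLB -> HIT

Answer: MISS HIT HIT HIT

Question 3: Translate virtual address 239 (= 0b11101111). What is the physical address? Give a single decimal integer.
vaddr = 239 = 0b11101111
Split: l1_idx=3, l2_idx=5, offset=7
L1[3] = 2
L2[2][5] = 2
paddr = 2 * 8 + 7 = 23

Answer: 23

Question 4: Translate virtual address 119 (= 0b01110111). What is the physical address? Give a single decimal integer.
vaddr = 119 = 0b01110111
Split: l1_idx=1, l2_idx=6, offset=7
L1[1] = 0
L2[0][6] = 73
paddr = 73 * 8 + 7 = 591

Answer: 591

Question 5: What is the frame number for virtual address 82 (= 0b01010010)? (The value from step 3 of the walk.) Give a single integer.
Answer: 35

Derivation:
vaddr = 82: l1_idx=1, l2_idx=2
L1[1] = 0; L2[0][2] = 35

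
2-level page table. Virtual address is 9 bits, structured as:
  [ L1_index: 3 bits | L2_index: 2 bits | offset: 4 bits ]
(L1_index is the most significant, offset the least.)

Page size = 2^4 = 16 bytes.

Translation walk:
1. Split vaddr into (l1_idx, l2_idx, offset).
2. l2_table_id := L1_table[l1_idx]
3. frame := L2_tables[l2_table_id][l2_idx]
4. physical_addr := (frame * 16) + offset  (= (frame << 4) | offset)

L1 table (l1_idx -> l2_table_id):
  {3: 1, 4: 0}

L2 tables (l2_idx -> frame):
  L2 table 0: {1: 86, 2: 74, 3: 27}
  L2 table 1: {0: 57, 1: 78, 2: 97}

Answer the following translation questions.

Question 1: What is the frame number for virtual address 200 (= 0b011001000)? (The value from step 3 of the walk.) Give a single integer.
Answer: 57

Derivation:
vaddr = 200: l1_idx=3, l2_idx=0
L1[3] = 1; L2[1][0] = 57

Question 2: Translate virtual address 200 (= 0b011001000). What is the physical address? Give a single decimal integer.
vaddr = 200 = 0b011001000
Split: l1_idx=3, l2_idx=0, offset=8
L1[3] = 1
L2[1][0] = 57
paddr = 57 * 16 + 8 = 920

Answer: 920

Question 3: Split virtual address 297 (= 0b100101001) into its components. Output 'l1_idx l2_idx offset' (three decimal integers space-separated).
vaddr = 297 = 0b100101001
  top 3 bits -> l1_idx = 4
  next 2 bits -> l2_idx = 2
  bottom 4 bits -> offset = 9

Answer: 4 2 9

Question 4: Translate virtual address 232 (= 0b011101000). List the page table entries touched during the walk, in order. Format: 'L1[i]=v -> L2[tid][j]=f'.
vaddr = 232 = 0b011101000
Split: l1_idx=3, l2_idx=2, offset=8

Answer: L1[3]=1 -> L2[1][2]=97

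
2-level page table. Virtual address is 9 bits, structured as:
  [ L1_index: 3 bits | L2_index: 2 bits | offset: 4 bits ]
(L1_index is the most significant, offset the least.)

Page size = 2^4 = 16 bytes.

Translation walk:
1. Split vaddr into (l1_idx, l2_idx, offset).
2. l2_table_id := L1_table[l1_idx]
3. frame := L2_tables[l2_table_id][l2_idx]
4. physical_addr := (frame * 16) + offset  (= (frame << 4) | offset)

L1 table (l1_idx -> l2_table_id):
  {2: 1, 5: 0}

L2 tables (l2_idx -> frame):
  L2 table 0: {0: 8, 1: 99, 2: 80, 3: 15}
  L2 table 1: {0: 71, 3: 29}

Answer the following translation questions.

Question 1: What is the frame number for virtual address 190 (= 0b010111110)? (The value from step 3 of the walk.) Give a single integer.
vaddr = 190: l1_idx=2, l2_idx=3
L1[2] = 1; L2[1][3] = 29

Answer: 29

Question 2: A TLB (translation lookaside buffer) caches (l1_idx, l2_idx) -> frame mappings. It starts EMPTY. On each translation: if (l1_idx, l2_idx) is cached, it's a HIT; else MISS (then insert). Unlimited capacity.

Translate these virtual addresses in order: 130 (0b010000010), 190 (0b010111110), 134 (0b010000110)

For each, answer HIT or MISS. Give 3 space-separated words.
Answer: MISS MISS HIT

Derivation:
vaddr=130: (2,0) not in TLB -> MISS, insert
vaddr=190: (2,3) not in TLB -> MISS, insert
vaddr=134: (2,0) in TLB -> HIT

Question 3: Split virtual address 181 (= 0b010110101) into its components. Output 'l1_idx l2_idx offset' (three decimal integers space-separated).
vaddr = 181 = 0b010110101
  top 3 bits -> l1_idx = 2
  next 2 bits -> l2_idx = 3
  bottom 4 bits -> offset = 5

Answer: 2 3 5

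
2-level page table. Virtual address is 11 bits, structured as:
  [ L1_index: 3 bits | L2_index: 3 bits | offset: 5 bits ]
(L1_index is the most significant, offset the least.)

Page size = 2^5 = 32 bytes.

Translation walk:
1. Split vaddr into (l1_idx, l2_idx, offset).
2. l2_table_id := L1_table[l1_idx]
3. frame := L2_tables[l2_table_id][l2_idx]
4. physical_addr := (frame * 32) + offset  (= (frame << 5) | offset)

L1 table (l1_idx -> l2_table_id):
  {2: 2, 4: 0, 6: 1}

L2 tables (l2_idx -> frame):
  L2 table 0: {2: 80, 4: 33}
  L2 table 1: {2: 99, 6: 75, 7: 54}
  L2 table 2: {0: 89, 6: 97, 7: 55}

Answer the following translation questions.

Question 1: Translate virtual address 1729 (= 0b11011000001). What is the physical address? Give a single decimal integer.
vaddr = 1729 = 0b11011000001
Split: l1_idx=6, l2_idx=6, offset=1
L1[6] = 1
L2[1][6] = 75
paddr = 75 * 32 + 1 = 2401

Answer: 2401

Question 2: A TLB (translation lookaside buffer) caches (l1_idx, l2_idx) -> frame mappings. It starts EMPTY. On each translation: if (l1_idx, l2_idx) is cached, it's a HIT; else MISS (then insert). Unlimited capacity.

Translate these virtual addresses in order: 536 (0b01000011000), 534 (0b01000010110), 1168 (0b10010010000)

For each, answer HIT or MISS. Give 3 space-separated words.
Answer: MISS HIT MISS

Derivation:
vaddr=536: (2,0) not in TLB -> MISS, insert
vaddr=534: (2,0) in TLB -> HIT
vaddr=1168: (4,4) not in TLB -> MISS, insert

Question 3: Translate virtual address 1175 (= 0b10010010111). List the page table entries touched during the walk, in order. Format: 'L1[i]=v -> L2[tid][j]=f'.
Answer: L1[4]=0 -> L2[0][4]=33

Derivation:
vaddr = 1175 = 0b10010010111
Split: l1_idx=4, l2_idx=4, offset=23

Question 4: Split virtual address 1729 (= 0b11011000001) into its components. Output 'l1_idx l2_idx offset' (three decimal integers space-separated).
vaddr = 1729 = 0b11011000001
  top 3 bits -> l1_idx = 6
  next 3 bits -> l2_idx = 6
  bottom 5 bits -> offset = 1

Answer: 6 6 1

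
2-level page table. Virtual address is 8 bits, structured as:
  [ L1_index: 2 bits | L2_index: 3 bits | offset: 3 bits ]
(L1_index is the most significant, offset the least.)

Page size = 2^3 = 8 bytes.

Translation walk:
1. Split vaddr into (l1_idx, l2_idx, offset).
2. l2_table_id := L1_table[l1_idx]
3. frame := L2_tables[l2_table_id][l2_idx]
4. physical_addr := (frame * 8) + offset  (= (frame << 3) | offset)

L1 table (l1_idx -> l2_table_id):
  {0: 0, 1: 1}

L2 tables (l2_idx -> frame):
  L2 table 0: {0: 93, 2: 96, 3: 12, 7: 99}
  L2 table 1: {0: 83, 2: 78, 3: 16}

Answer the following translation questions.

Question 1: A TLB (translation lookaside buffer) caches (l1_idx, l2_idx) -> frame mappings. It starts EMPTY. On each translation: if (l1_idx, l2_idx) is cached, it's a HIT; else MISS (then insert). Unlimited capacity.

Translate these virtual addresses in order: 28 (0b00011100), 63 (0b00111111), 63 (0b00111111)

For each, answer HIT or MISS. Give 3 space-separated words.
vaddr=28: (0,3) not in TLB -> MISS, insert
vaddr=63: (0,7) not in TLB -> MISS, insert
vaddr=63: (0,7) in TLB -> HIT

Answer: MISS MISS HIT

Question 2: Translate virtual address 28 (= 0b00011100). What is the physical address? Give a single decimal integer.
Answer: 100

Derivation:
vaddr = 28 = 0b00011100
Split: l1_idx=0, l2_idx=3, offset=4
L1[0] = 0
L2[0][3] = 12
paddr = 12 * 8 + 4 = 100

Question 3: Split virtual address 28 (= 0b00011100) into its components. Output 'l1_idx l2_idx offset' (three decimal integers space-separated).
Answer: 0 3 4

Derivation:
vaddr = 28 = 0b00011100
  top 2 bits -> l1_idx = 0
  next 3 bits -> l2_idx = 3
  bottom 3 bits -> offset = 4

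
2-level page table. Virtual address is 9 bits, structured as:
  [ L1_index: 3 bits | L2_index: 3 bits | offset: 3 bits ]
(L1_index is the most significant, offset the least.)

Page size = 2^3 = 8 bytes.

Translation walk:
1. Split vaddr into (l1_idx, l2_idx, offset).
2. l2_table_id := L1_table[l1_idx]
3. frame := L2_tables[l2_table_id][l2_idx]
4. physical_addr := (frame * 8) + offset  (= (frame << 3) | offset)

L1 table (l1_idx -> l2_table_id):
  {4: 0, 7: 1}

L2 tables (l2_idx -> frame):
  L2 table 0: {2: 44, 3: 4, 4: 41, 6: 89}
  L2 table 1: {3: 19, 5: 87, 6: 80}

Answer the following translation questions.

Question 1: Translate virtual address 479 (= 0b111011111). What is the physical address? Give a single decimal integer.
Answer: 159

Derivation:
vaddr = 479 = 0b111011111
Split: l1_idx=7, l2_idx=3, offset=7
L1[7] = 1
L2[1][3] = 19
paddr = 19 * 8 + 7 = 159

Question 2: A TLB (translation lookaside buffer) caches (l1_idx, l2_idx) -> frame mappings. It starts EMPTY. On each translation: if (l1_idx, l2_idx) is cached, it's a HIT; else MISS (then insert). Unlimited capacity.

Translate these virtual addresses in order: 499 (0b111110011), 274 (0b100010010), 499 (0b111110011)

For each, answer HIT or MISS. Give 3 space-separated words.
vaddr=499: (7,6) not in TLB -> MISS, insert
vaddr=274: (4,2) not in TLB -> MISS, insert
vaddr=499: (7,6) in TLB -> HIT

Answer: MISS MISS HIT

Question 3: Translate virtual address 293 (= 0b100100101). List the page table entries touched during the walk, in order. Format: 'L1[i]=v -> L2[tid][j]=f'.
Answer: L1[4]=0 -> L2[0][4]=41

Derivation:
vaddr = 293 = 0b100100101
Split: l1_idx=4, l2_idx=4, offset=5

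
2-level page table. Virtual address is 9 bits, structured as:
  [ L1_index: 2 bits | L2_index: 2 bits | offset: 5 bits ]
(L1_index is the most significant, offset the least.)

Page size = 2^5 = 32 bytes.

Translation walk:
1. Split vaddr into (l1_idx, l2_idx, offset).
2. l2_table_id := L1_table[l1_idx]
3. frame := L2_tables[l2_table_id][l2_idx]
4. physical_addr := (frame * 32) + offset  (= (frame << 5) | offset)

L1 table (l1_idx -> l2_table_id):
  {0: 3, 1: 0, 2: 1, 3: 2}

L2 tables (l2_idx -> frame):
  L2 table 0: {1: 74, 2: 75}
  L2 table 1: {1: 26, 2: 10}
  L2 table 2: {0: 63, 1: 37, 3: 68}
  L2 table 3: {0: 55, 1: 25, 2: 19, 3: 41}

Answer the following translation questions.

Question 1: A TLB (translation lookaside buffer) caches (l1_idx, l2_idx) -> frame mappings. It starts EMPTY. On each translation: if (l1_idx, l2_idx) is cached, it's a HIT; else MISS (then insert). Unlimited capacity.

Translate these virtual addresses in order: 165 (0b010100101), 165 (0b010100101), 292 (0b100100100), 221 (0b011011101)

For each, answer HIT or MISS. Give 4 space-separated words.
vaddr=165: (1,1) not in TLB -> MISS, insert
vaddr=165: (1,1) in TLB -> HIT
vaddr=292: (2,1) not in TLB -> MISS, insert
vaddr=221: (1,2) not in TLB -> MISS, insert

Answer: MISS HIT MISS MISS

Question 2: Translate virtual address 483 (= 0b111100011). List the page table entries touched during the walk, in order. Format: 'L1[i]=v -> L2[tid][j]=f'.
Answer: L1[3]=2 -> L2[2][3]=68

Derivation:
vaddr = 483 = 0b111100011
Split: l1_idx=3, l2_idx=3, offset=3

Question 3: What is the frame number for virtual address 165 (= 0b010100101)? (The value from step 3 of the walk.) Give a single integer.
Answer: 74

Derivation:
vaddr = 165: l1_idx=1, l2_idx=1
L1[1] = 0; L2[0][1] = 74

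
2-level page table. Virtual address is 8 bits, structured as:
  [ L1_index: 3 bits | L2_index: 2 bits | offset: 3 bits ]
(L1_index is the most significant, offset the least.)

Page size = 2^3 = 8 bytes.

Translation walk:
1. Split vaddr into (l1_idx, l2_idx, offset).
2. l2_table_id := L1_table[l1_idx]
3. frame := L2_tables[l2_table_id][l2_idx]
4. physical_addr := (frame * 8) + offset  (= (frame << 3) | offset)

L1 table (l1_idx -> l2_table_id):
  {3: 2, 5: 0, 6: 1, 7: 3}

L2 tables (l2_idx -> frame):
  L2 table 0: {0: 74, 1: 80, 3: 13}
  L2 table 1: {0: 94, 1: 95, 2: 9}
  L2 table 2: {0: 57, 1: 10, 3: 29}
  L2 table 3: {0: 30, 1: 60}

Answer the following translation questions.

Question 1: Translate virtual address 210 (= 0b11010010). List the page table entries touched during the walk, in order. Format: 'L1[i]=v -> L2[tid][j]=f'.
vaddr = 210 = 0b11010010
Split: l1_idx=6, l2_idx=2, offset=2

Answer: L1[6]=1 -> L2[1][2]=9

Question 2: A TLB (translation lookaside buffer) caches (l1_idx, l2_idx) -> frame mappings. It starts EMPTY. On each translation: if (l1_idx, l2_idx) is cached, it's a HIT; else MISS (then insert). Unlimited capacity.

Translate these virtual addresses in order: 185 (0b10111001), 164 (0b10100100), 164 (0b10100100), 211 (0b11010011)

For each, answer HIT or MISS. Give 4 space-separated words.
vaddr=185: (5,3) not in TLB -> MISS, insert
vaddr=164: (5,0) not in TLB -> MISS, insert
vaddr=164: (5,0) in TLB -> HIT
vaddr=211: (6,2) not in TLB -> MISS, insert

Answer: MISS MISS HIT MISS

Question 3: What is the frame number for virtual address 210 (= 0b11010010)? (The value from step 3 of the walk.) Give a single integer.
Answer: 9

Derivation:
vaddr = 210: l1_idx=6, l2_idx=2
L1[6] = 1; L2[1][2] = 9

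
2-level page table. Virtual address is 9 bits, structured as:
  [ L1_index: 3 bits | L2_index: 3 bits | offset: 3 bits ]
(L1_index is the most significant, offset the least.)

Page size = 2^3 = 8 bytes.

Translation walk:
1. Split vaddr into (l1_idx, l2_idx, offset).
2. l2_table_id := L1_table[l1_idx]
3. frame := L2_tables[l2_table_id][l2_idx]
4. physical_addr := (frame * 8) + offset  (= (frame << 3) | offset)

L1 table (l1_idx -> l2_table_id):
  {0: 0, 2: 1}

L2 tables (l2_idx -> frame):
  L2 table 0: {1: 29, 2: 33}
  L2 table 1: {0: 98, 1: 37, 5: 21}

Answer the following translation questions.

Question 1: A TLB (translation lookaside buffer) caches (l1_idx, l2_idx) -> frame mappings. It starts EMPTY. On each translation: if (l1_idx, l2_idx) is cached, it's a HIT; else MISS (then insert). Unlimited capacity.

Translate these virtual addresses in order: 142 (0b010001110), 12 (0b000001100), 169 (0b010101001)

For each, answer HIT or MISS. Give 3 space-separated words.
vaddr=142: (2,1) not in TLB -> MISS, insert
vaddr=12: (0,1) not in TLB -> MISS, insert
vaddr=169: (2,5) not in TLB -> MISS, insert

Answer: MISS MISS MISS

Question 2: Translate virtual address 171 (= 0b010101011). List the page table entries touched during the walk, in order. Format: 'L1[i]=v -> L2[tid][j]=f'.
Answer: L1[2]=1 -> L2[1][5]=21

Derivation:
vaddr = 171 = 0b010101011
Split: l1_idx=2, l2_idx=5, offset=3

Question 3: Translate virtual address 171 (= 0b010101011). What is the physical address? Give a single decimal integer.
vaddr = 171 = 0b010101011
Split: l1_idx=2, l2_idx=5, offset=3
L1[2] = 1
L2[1][5] = 21
paddr = 21 * 8 + 3 = 171

Answer: 171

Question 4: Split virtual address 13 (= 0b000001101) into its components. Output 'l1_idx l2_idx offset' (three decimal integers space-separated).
vaddr = 13 = 0b000001101
  top 3 bits -> l1_idx = 0
  next 3 bits -> l2_idx = 1
  bottom 3 bits -> offset = 5

Answer: 0 1 5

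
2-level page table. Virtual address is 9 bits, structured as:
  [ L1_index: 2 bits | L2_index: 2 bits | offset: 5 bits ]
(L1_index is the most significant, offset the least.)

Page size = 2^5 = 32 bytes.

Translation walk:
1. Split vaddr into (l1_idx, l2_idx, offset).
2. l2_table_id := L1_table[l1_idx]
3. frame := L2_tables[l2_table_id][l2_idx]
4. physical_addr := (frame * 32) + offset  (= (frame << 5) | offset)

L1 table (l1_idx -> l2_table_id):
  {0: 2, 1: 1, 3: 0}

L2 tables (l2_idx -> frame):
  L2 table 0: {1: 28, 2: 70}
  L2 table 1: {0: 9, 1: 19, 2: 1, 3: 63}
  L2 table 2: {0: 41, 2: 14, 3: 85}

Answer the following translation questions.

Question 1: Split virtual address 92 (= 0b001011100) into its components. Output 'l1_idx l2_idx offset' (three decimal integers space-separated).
vaddr = 92 = 0b001011100
  top 2 bits -> l1_idx = 0
  next 2 bits -> l2_idx = 2
  bottom 5 bits -> offset = 28

Answer: 0 2 28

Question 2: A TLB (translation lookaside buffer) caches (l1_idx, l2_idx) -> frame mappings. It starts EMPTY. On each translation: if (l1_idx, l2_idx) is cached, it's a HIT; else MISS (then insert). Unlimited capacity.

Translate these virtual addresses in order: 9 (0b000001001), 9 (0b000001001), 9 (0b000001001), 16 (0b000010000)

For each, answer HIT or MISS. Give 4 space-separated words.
Answer: MISS HIT HIT HIT

Derivation:
vaddr=9: (0,0) not in TLB -> MISS, insert
vaddr=9: (0,0) in TLB -> HIT
vaddr=9: (0,0) in TLB -> HIT
vaddr=16: (0,0) in TLB -> HIT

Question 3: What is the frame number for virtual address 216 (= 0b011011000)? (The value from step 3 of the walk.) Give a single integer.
vaddr = 216: l1_idx=1, l2_idx=2
L1[1] = 1; L2[1][2] = 1

Answer: 1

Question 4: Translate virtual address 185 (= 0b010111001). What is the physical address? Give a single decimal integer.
vaddr = 185 = 0b010111001
Split: l1_idx=1, l2_idx=1, offset=25
L1[1] = 1
L2[1][1] = 19
paddr = 19 * 32 + 25 = 633

Answer: 633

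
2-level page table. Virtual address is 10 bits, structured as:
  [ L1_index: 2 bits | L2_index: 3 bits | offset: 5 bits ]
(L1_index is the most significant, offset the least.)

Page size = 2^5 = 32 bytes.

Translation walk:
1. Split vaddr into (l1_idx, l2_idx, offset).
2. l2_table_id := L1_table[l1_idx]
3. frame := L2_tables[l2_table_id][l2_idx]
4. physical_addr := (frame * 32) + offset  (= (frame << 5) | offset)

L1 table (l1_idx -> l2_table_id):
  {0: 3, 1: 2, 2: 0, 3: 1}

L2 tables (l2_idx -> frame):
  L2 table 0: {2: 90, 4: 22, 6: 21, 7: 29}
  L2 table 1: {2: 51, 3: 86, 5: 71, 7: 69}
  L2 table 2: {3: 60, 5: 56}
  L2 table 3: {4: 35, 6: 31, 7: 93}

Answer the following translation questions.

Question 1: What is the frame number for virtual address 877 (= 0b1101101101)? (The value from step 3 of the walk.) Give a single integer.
Answer: 86

Derivation:
vaddr = 877: l1_idx=3, l2_idx=3
L1[3] = 1; L2[1][3] = 86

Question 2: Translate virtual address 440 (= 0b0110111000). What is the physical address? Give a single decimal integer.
Answer: 1816

Derivation:
vaddr = 440 = 0b0110111000
Split: l1_idx=1, l2_idx=5, offset=24
L1[1] = 2
L2[2][5] = 56
paddr = 56 * 32 + 24 = 1816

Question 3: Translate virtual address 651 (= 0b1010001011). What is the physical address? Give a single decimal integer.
Answer: 715

Derivation:
vaddr = 651 = 0b1010001011
Split: l1_idx=2, l2_idx=4, offset=11
L1[2] = 0
L2[0][4] = 22
paddr = 22 * 32 + 11 = 715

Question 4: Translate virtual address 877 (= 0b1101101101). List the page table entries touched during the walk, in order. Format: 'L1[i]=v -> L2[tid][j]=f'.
vaddr = 877 = 0b1101101101
Split: l1_idx=3, l2_idx=3, offset=13

Answer: L1[3]=1 -> L2[1][3]=86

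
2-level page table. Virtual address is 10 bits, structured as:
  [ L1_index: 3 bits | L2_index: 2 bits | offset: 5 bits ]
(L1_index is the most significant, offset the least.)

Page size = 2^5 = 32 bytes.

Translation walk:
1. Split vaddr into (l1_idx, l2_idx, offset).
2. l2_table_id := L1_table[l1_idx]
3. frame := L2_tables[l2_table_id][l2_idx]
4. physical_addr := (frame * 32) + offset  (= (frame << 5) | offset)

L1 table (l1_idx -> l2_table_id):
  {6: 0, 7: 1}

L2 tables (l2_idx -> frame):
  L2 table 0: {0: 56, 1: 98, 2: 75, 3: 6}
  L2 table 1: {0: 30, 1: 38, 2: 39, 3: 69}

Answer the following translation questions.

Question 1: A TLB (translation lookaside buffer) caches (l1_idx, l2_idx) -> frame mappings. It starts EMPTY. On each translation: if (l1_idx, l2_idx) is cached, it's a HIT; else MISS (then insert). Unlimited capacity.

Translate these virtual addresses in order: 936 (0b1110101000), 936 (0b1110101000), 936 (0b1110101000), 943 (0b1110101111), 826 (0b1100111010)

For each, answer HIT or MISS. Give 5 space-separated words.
vaddr=936: (7,1) not in TLB -> MISS, insert
vaddr=936: (7,1) in TLB -> HIT
vaddr=936: (7,1) in TLB -> HIT
vaddr=943: (7,1) in TLB -> HIT
vaddr=826: (6,1) not in TLB -> MISS, insert

Answer: MISS HIT HIT HIT MISS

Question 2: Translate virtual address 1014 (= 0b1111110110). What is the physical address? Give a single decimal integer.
Answer: 2230

Derivation:
vaddr = 1014 = 0b1111110110
Split: l1_idx=7, l2_idx=3, offset=22
L1[7] = 1
L2[1][3] = 69
paddr = 69 * 32 + 22 = 2230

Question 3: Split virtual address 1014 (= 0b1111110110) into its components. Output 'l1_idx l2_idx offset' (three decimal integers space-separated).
Answer: 7 3 22

Derivation:
vaddr = 1014 = 0b1111110110
  top 3 bits -> l1_idx = 7
  next 2 bits -> l2_idx = 3
  bottom 5 bits -> offset = 22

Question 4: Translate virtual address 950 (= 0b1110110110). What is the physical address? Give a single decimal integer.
vaddr = 950 = 0b1110110110
Split: l1_idx=7, l2_idx=1, offset=22
L1[7] = 1
L2[1][1] = 38
paddr = 38 * 32 + 22 = 1238

Answer: 1238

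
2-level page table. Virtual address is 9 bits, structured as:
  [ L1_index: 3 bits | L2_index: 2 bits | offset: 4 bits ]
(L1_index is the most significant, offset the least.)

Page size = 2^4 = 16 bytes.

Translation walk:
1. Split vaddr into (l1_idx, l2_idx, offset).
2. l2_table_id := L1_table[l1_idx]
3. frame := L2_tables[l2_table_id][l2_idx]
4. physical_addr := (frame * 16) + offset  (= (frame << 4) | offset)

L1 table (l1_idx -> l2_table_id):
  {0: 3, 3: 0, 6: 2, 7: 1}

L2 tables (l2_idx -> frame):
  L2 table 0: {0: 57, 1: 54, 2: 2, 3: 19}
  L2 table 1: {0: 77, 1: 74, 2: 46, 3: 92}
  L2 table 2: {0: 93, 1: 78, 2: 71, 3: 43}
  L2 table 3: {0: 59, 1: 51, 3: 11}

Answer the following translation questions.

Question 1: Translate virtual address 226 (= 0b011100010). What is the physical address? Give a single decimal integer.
Answer: 34

Derivation:
vaddr = 226 = 0b011100010
Split: l1_idx=3, l2_idx=2, offset=2
L1[3] = 0
L2[0][2] = 2
paddr = 2 * 16 + 2 = 34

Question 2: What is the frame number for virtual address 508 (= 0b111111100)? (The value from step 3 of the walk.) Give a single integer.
vaddr = 508: l1_idx=7, l2_idx=3
L1[7] = 1; L2[1][3] = 92

Answer: 92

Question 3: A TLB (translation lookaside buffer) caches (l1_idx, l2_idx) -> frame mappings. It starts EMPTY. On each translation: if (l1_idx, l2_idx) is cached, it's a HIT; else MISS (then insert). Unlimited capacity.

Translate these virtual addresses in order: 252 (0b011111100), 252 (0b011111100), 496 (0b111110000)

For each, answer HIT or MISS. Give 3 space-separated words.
vaddr=252: (3,3) not in TLB -> MISS, insert
vaddr=252: (3,3) in TLB -> HIT
vaddr=496: (7,3) not in TLB -> MISS, insert

Answer: MISS HIT MISS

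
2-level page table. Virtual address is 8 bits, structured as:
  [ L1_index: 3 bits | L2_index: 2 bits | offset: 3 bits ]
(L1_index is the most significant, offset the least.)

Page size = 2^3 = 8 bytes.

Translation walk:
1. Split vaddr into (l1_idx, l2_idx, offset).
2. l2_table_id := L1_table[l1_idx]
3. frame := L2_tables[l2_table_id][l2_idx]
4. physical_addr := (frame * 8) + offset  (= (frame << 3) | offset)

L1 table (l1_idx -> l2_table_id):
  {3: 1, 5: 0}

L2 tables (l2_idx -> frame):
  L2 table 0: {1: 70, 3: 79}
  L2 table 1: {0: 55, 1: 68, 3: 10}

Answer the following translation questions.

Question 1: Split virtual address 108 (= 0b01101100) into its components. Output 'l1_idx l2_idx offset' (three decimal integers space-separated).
vaddr = 108 = 0b01101100
  top 3 bits -> l1_idx = 3
  next 2 bits -> l2_idx = 1
  bottom 3 bits -> offset = 4

Answer: 3 1 4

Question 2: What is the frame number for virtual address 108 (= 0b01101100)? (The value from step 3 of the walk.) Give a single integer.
vaddr = 108: l1_idx=3, l2_idx=1
L1[3] = 1; L2[1][1] = 68

Answer: 68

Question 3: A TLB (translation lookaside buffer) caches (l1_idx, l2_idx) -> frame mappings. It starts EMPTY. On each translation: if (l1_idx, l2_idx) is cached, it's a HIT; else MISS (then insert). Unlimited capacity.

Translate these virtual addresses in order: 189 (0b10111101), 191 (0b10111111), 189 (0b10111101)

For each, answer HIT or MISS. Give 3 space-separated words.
vaddr=189: (5,3) not in TLB -> MISS, insert
vaddr=191: (5,3) in TLB -> HIT
vaddr=189: (5,3) in TLB -> HIT

Answer: MISS HIT HIT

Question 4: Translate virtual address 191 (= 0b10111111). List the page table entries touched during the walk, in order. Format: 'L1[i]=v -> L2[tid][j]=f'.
vaddr = 191 = 0b10111111
Split: l1_idx=5, l2_idx=3, offset=7

Answer: L1[5]=0 -> L2[0][3]=79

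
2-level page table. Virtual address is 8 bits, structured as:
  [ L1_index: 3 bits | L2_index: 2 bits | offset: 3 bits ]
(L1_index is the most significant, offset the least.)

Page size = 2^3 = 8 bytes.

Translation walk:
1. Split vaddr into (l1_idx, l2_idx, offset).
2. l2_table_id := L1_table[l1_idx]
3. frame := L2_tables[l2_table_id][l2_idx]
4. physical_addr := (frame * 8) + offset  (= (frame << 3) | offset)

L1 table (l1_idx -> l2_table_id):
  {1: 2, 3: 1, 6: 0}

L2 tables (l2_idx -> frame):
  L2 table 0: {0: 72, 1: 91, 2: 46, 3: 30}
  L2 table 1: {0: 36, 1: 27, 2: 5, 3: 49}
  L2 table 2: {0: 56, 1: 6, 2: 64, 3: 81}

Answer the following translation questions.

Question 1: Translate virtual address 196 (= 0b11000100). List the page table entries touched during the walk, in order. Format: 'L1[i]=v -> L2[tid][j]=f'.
Answer: L1[6]=0 -> L2[0][0]=72

Derivation:
vaddr = 196 = 0b11000100
Split: l1_idx=6, l2_idx=0, offset=4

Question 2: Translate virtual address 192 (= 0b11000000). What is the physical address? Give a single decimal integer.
vaddr = 192 = 0b11000000
Split: l1_idx=6, l2_idx=0, offset=0
L1[6] = 0
L2[0][0] = 72
paddr = 72 * 8 + 0 = 576

Answer: 576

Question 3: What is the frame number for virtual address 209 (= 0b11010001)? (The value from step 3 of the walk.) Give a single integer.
vaddr = 209: l1_idx=6, l2_idx=2
L1[6] = 0; L2[0][2] = 46

Answer: 46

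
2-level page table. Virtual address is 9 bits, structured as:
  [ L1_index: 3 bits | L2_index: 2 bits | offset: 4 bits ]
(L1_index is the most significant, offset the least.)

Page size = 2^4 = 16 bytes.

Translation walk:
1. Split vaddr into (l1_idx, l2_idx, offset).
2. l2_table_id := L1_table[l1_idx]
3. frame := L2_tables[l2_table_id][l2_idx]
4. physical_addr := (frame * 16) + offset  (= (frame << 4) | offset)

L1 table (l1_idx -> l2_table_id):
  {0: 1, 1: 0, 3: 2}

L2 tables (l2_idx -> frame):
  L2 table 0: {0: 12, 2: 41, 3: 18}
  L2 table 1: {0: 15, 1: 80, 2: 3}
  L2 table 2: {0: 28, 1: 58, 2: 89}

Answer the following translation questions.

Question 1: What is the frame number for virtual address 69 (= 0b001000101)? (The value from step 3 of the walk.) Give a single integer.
vaddr = 69: l1_idx=1, l2_idx=0
L1[1] = 0; L2[0][0] = 12

Answer: 12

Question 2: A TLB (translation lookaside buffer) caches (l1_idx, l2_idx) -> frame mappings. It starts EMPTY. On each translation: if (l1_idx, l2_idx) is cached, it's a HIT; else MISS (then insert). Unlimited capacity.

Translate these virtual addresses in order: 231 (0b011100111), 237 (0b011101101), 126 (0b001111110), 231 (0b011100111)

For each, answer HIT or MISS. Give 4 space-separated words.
vaddr=231: (3,2) not in TLB -> MISS, insert
vaddr=237: (3,2) in TLB -> HIT
vaddr=126: (1,3) not in TLB -> MISS, insert
vaddr=231: (3,2) in TLB -> HIT

Answer: MISS HIT MISS HIT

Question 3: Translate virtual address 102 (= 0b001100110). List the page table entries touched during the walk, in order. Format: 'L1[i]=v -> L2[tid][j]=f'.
vaddr = 102 = 0b001100110
Split: l1_idx=1, l2_idx=2, offset=6

Answer: L1[1]=0 -> L2[0][2]=41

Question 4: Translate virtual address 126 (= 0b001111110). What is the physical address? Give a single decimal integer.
vaddr = 126 = 0b001111110
Split: l1_idx=1, l2_idx=3, offset=14
L1[1] = 0
L2[0][3] = 18
paddr = 18 * 16 + 14 = 302

Answer: 302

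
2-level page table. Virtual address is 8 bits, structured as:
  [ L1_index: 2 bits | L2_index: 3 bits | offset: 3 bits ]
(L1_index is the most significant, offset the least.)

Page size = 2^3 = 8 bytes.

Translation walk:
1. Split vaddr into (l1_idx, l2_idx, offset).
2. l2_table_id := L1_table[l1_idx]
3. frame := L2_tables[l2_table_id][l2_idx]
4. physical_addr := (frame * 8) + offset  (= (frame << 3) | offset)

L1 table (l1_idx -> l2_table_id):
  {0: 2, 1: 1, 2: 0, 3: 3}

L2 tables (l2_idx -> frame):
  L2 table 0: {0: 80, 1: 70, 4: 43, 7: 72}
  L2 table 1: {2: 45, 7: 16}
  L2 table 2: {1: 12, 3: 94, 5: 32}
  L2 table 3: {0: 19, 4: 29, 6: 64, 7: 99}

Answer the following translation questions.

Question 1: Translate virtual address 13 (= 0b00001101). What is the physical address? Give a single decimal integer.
vaddr = 13 = 0b00001101
Split: l1_idx=0, l2_idx=1, offset=5
L1[0] = 2
L2[2][1] = 12
paddr = 12 * 8 + 5 = 101

Answer: 101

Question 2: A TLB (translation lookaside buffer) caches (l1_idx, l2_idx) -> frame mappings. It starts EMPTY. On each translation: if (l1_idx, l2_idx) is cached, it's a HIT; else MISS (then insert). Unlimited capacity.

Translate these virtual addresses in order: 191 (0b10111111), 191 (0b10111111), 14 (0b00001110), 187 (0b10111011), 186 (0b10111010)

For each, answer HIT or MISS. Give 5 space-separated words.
vaddr=191: (2,7) not in TLB -> MISS, insert
vaddr=191: (2,7) in TLB -> HIT
vaddr=14: (0,1) not in TLB -> MISS, insert
vaddr=187: (2,7) in TLB -> HIT
vaddr=186: (2,7) in TLB -> HIT

Answer: MISS HIT MISS HIT HIT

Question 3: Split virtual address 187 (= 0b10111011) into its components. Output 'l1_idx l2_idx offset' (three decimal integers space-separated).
Answer: 2 7 3

Derivation:
vaddr = 187 = 0b10111011
  top 2 bits -> l1_idx = 2
  next 3 bits -> l2_idx = 7
  bottom 3 bits -> offset = 3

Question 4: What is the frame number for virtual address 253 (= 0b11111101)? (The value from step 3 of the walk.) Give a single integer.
Answer: 99

Derivation:
vaddr = 253: l1_idx=3, l2_idx=7
L1[3] = 3; L2[3][7] = 99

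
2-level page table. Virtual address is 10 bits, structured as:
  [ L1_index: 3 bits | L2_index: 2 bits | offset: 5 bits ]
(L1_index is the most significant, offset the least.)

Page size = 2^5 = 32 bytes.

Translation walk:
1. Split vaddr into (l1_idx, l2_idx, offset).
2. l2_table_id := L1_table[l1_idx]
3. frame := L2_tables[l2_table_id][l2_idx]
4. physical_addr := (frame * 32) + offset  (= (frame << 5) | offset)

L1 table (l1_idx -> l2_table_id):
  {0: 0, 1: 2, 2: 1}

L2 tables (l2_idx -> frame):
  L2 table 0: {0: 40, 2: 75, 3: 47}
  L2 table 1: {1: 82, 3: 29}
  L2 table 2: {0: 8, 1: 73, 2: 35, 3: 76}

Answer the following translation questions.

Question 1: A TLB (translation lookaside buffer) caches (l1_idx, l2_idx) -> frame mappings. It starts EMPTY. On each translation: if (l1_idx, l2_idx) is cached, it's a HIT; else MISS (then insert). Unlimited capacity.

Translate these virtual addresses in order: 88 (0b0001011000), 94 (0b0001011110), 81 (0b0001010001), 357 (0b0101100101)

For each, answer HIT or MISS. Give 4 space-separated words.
vaddr=88: (0,2) not in TLB -> MISS, insert
vaddr=94: (0,2) in TLB -> HIT
vaddr=81: (0,2) in TLB -> HIT
vaddr=357: (2,3) not in TLB -> MISS, insert

Answer: MISS HIT HIT MISS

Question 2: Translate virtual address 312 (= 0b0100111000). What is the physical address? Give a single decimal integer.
Answer: 2648

Derivation:
vaddr = 312 = 0b0100111000
Split: l1_idx=2, l2_idx=1, offset=24
L1[2] = 1
L2[1][1] = 82
paddr = 82 * 32 + 24 = 2648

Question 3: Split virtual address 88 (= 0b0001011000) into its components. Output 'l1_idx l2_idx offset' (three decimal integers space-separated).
vaddr = 88 = 0b0001011000
  top 3 bits -> l1_idx = 0
  next 2 bits -> l2_idx = 2
  bottom 5 bits -> offset = 24

Answer: 0 2 24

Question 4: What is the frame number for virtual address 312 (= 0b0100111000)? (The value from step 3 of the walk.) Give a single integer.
Answer: 82

Derivation:
vaddr = 312: l1_idx=2, l2_idx=1
L1[2] = 1; L2[1][1] = 82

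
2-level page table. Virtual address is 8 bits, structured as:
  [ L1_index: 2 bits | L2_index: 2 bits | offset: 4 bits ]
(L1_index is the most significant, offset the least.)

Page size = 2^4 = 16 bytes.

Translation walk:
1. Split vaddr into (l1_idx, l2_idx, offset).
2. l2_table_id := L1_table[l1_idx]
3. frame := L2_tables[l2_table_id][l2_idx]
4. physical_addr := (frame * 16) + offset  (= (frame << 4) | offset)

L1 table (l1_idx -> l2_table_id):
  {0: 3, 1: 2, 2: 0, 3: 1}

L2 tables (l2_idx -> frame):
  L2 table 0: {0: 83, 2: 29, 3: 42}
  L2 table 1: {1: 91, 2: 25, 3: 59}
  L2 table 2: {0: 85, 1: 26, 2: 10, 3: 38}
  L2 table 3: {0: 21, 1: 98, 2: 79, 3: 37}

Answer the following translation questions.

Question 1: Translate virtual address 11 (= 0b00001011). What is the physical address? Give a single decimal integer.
Answer: 347

Derivation:
vaddr = 11 = 0b00001011
Split: l1_idx=0, l2_idx=0, offset=11
L1[0] = 3
L2[3][0] = 21
paddr = 21 * 16 + 11 = 347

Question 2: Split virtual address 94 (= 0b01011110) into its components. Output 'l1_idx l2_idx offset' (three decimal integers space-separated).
vaddr = 94 = 0b01011110
  top 2 bits -> l1_idx = 1
  next 2 bits -> l2_idx = 1
  bottom 4 bits -> offset = 14

Answer: 1 1 14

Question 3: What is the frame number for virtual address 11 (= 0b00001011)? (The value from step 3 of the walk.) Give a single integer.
Answer: 21

Derivation:
vaddr = 11: l1_idx=0, l2_idx=0
L1[0] = 3; L2[3][0] = 21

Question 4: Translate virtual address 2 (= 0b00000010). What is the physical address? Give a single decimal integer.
vaddr = 2 = 0b00000010
Split: l1_idx=0, l2_idx=0, offset=2
L1[0] = 3
L2[3][0] = 21
paddr = 21 * 16 + 2 = 338

Answer: 338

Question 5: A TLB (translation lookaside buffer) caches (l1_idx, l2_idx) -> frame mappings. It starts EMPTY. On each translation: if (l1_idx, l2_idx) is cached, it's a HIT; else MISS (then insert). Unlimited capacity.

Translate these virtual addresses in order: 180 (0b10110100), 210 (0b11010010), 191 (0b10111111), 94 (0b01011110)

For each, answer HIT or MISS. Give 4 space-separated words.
vaddr=180: (2,3) not in TLB -> MISS, insert
vaddr=210: (3,1) not in TLB -> MISS, insert
vaddr=191: (2,3) in TLB -> HIT
vaddr=94: (1,1) not in TLB -> MISS, insert

Answer: MISS MISS HIT MISS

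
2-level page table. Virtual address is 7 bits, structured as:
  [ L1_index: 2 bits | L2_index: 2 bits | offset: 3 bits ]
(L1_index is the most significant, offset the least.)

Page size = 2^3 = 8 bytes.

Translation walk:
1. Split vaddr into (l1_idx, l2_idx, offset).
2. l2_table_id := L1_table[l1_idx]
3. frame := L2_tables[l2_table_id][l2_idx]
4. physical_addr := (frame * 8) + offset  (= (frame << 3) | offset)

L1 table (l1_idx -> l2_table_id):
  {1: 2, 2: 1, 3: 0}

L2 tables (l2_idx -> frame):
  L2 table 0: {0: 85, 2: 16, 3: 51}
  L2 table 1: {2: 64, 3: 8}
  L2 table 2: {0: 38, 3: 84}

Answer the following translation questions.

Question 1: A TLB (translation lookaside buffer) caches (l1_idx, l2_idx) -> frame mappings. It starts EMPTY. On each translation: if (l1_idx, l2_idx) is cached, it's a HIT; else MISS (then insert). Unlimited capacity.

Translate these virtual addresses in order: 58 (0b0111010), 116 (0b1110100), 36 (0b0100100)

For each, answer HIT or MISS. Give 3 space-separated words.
vaddr=58: (1,3) not in TLB -> MISS, insert
vaddr=116: (3,2) not in TLB -> MISS, insert
vaddr=36: (1,0) not in TLB -> MISS, insert

Answer: MISS MISS MISS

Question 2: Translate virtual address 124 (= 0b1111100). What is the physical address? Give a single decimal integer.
Answer: 412

Derivation:
vaddr = 124 = 0b1111100
Split: l1_idx=3, l2_idx=3, offset=4
L1[3] = 0
L2[0][3] = 51
paddr = 51 * 8 + 4 = 412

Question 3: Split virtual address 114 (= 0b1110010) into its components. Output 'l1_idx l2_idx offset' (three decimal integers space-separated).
Answer: 3 2 2

Derivation:
vaddr = 114 = 0b1110010
  top 2 bits -> l1_idx = 3
  next 2 bits -> l2_idx = 2
  bottom 3 bits -> offset = 2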